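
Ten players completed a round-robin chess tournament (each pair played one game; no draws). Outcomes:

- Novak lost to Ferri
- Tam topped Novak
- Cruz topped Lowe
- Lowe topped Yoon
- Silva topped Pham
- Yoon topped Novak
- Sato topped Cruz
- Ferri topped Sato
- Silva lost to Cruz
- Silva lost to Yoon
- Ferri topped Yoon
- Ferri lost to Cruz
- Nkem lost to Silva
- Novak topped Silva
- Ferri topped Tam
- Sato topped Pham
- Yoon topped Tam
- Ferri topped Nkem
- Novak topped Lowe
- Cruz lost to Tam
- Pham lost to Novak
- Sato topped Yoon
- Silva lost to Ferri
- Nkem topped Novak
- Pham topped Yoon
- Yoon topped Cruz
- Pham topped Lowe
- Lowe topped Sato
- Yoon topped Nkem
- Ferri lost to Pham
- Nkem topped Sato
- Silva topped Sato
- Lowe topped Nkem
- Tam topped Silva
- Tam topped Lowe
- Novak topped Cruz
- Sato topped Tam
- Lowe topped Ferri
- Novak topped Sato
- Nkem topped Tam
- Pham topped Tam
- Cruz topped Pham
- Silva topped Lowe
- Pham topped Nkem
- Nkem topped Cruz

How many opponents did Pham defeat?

5

Pham's results: beat Yoon, Lowe, Ferri, Nkem, Tam; lost to Novak, Sato, Cruz, Silva.
That is 5 wins.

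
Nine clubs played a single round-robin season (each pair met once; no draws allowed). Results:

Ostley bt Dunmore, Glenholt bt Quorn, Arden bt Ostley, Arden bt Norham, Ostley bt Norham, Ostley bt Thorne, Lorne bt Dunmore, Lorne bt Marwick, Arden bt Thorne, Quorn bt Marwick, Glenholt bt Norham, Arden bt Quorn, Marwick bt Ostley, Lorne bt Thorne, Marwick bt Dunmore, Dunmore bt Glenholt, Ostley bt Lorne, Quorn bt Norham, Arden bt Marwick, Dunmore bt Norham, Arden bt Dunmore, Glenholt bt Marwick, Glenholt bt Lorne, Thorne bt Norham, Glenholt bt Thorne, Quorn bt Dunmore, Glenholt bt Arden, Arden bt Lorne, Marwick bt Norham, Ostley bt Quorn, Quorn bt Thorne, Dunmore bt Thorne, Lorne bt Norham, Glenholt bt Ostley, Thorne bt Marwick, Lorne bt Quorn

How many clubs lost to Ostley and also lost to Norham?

0

Ostley beat: Lorne, Quorn, Dunmore, Thorne, Norham.
Norham beat: no one.
No one was beaten by both.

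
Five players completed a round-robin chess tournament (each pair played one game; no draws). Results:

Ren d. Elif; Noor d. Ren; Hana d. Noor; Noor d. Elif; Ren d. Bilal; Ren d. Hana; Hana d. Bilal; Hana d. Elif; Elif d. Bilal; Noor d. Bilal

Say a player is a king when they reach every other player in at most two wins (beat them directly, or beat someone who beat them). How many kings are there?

Ren reaches everyone (king).
Hana reaches everyone (king).
Noor reaches everyone (king).
Bilal cannot reach Ren, Hana, Noor, Elif in two steps.
Elif cannot reach Ren, Hana, Noor in two steps.
Kings: Ren, Hana, Noor — 3.

3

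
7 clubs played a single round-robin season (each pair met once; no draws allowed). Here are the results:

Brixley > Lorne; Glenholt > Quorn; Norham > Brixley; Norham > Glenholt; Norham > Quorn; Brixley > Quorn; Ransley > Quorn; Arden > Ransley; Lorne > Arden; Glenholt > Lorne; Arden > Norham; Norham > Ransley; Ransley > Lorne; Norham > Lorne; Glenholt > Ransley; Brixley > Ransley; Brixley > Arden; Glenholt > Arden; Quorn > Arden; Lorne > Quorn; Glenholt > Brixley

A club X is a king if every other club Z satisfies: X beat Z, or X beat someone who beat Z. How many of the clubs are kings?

3

Norham reaches everyone (king).
Quorn cannot reach Brixley, Glenholt, Lorne in two steps.
Brixley cannot reach Glenholt in two steps.
Glenholt reaches everyone (king).
Lorne cannot reach Brixley, Glenholt in two steps.
Ransley cannot reach Norham, Brixley, Glenholt in two steps.
Arden reaches everyone (king).
Kings: Norham, Glenholt, Arden — 3.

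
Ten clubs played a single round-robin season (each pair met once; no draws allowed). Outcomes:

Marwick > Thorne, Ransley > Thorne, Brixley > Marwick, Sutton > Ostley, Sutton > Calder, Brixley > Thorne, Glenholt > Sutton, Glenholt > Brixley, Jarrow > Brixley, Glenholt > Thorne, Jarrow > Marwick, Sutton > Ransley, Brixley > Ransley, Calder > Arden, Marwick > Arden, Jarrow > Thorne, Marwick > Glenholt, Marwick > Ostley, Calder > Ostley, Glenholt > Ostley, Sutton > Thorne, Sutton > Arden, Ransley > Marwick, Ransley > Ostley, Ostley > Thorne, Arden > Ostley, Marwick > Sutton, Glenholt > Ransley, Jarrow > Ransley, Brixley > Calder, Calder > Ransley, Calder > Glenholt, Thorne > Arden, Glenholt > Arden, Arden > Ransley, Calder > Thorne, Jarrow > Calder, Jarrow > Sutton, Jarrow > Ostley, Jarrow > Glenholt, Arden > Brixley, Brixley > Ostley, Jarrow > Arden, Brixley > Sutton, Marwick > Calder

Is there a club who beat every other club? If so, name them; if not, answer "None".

Jarrow

Jarrow has 9 wins out of 9 opponents — a perfect record.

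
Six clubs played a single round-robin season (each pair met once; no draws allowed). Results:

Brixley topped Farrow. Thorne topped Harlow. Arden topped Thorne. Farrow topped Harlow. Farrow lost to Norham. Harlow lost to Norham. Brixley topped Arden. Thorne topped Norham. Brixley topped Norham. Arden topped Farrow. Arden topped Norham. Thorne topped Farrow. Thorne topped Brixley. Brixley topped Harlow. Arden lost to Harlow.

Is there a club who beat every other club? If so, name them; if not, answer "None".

None

Highest win total is Thorne with 4 (out of 5 possible).
Thorne lost to Arden, so no club went undefeated.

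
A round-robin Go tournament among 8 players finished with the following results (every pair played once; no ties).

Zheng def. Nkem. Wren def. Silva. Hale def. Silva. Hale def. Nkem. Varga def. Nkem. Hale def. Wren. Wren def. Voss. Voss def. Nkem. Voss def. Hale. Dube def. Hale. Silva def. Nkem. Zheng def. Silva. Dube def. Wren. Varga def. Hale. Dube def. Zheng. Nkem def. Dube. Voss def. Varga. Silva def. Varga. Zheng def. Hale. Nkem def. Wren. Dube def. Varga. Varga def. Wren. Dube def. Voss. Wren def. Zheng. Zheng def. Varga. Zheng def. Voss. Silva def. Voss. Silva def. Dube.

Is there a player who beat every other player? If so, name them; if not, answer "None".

None

Highest win total is Zheng with 5 (out of 7 possible).
Zheng lost to Dube, Wren, so no player went undefeated.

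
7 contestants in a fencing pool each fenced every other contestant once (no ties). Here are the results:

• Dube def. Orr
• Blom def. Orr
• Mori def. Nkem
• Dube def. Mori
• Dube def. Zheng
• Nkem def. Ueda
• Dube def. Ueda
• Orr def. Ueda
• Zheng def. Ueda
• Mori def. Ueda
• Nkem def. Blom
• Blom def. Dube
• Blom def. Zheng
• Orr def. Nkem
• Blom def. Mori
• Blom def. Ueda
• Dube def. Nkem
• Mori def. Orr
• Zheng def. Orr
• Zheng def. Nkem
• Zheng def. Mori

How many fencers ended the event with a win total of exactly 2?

Win totals: Ueda 0, Orr 2, Mori 3, Dube 5, Nkem 2, Blom 5, Zheng 4.
Exactly 2: Orr, Nkem — 2 fencers.

2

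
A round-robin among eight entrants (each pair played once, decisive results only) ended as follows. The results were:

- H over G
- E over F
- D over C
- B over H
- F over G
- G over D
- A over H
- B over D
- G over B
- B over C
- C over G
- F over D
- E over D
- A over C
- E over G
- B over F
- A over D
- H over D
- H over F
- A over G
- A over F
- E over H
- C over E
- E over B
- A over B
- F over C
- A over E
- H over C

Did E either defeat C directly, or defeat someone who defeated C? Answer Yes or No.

Yes

E did not beat C directly.
E beat B, D, F, G, H. Of those, B beat C.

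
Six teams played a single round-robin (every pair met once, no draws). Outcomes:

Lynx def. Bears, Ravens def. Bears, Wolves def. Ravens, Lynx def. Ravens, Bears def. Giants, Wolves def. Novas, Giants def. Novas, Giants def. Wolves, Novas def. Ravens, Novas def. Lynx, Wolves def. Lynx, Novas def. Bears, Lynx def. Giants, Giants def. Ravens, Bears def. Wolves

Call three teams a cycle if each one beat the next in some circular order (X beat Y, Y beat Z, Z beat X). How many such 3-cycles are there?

Win totals: Bears 2, Lynx 3, Novas 3, Wolves 3, Ravens 1, Giants 3.
A team with w wins dominates both others in C(w,2) triples; summing gives 1 + 3 + 3 + 3 + 0 + 3 = 13 transitive triples.
Total triples C(6,3) = 20, so cyclic triples = 20 − 13 = 7.

7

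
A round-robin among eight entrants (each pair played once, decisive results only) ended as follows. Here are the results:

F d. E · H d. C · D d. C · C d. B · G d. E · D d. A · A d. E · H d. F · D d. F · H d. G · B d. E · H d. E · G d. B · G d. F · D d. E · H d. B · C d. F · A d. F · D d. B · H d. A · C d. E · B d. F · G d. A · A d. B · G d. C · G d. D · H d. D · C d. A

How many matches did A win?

A's results: beat B, E, F; lost to C, D, G, H.
That is 3 wins.

3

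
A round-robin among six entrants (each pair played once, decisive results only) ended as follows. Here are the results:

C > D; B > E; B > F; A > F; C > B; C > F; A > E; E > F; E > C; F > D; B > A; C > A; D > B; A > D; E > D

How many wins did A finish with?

3

A's results: beat D, E, F; lost to B, C.
That is 3 wins.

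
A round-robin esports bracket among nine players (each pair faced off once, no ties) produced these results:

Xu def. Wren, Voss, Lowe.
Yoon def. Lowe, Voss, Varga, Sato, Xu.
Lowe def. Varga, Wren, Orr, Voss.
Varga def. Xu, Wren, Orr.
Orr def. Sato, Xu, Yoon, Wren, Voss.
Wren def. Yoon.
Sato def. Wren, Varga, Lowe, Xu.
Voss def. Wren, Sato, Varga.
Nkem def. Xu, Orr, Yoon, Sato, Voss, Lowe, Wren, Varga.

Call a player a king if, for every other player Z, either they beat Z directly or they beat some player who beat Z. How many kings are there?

1

Wren cannot reach Nkem, Orr in two steps.
Voss cannot reach Nkem in two steps.
Varga cannot reach Nkem in two steps.
Xu cannot reach Nkem in two steps.
Yoon cannot reach Nkem in two steps.
Lowe cannot reach Nkem in two steps.
Sato cannot reach Nkem in two steps.
Nkem reaches everyone (king).
Orr cannot reach Nkem in two steps.
Kings: Nkem — 1.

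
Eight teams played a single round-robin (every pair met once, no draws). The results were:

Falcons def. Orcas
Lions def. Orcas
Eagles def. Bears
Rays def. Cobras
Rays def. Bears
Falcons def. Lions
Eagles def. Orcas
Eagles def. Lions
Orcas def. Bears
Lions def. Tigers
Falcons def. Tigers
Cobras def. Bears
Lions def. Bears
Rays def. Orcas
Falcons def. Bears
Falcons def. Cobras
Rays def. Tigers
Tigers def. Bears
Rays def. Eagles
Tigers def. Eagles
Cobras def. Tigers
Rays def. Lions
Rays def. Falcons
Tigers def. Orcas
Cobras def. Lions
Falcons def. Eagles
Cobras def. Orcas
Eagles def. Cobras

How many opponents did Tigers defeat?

3

Tigers' results: beat Bears, Orcas, Eagles; lost to Falcons, Lions, Rays, Cobras.
That is 3 wins.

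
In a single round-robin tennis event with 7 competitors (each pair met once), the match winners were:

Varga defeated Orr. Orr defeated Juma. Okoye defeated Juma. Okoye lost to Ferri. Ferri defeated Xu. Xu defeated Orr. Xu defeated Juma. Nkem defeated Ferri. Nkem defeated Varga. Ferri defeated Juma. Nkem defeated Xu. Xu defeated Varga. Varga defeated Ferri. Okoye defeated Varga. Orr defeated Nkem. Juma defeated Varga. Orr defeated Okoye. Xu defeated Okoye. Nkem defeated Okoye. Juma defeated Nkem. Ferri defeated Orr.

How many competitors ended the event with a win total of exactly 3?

1

Win totals: Orr 3, Ferri 4, Juma 2, Okoye 2, Xu 4, Nkem 4, Varga 2.
Exactly 3: Orr — 1 competitor.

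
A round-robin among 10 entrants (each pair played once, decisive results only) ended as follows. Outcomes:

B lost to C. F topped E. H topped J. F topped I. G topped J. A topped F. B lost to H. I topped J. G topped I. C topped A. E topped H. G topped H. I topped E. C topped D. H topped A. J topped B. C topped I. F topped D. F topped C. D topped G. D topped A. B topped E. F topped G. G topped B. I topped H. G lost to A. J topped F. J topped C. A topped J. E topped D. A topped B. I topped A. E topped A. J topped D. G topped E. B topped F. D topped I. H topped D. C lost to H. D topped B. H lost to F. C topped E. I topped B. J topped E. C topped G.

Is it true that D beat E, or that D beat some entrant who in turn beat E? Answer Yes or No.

D did not beat E directly.
D beat A, B, G, I. Of those, B beat E.

Yes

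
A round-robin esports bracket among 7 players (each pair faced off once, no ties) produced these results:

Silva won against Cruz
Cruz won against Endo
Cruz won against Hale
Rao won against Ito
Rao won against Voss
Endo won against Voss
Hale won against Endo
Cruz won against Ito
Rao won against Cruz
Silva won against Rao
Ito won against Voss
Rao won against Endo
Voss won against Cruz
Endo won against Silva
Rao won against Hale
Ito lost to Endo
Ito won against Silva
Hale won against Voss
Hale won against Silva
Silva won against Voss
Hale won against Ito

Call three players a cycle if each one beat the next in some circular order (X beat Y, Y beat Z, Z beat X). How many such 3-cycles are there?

9

Win totals: Silva 3, Voss 1, Ito 2, Cruz 3, Hale 4, Endo 3, Rao 5.
A player with w wins dominates both others in C(w,2) triples; summing gives 3 + 0 + 1 + 3 + 6 + 3 + 10 = 26 transitive triples.
Total triples C(7,3) = 35, so cyclic triples = 35 − 26 = 9.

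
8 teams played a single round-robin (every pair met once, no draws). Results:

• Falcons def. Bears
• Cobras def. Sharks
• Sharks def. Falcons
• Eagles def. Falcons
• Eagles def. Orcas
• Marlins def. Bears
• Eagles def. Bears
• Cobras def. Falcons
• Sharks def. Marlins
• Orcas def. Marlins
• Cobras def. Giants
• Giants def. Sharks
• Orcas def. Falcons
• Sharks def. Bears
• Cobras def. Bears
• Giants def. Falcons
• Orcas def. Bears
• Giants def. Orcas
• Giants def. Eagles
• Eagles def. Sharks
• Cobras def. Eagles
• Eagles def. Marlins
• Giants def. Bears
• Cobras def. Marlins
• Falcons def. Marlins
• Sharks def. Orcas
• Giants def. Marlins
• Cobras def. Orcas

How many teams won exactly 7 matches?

1

Win totals: Eagles 5, Sharks 4, Giants 6, Bears 0, Falcons 2, Cobras 7, Marlins 1, Orcas 3.
Exactly 7: Cobras — 1 team.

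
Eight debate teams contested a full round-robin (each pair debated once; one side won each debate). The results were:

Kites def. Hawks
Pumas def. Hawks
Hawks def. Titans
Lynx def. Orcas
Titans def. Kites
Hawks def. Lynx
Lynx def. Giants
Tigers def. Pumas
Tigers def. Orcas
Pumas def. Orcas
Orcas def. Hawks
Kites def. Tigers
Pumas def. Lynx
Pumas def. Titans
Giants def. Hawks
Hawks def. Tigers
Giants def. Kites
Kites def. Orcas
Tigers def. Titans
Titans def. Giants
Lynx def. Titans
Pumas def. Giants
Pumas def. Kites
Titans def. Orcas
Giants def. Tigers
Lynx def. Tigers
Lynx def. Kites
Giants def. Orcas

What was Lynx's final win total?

Lynx's results: beat Titans, Kites, Giants, Tigers, Orcas; lost to Pumas, Hawks.
That is 5 wins.

5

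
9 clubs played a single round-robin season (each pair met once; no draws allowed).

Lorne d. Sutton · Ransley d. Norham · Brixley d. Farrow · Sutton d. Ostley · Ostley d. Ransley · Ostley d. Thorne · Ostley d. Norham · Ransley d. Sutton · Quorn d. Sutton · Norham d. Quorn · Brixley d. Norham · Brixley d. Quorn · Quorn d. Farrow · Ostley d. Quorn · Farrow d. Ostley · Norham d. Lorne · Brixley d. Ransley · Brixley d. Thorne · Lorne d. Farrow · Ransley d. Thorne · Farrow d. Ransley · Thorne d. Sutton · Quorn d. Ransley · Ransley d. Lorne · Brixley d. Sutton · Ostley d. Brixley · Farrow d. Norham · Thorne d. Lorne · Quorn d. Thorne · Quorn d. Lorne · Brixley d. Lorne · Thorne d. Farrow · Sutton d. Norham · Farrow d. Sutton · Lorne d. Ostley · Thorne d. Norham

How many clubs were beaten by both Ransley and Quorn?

3

Ransley beat: Thorne, Lorne, Sutton, Norham.
Quorn beat: Thorne, Lorne, Farrow, Sutton, Ransley.
Both beat: Thorne, Lorne, Sutton — 3.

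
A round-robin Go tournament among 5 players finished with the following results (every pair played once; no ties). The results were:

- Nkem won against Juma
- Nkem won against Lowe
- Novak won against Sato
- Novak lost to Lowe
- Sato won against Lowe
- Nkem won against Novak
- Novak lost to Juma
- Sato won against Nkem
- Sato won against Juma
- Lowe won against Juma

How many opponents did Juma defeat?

Juma's results: beat Novak; lost to Sato, Lowe, Nkem.
That is 1 win.

1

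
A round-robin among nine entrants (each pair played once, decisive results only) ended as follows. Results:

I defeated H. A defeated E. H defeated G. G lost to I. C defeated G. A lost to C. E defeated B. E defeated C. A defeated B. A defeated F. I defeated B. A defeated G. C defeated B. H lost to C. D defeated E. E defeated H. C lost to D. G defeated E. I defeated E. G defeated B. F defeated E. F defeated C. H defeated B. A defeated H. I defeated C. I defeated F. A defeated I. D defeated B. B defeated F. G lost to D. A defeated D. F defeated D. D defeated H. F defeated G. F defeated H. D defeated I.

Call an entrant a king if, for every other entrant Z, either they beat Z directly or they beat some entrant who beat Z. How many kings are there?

A reaches everyone (king).
B cannot reach A, I in two steps.
C reaches everyone (king).
D reaches everyone (king).
E cannot reach D, I in two steps.
F reaches everyone (king).
G cannot reach A, D, I in two steps.
H cannot reach A, C, D, I in two steps.
I reaches everyone (king).
Kings: A, C, D, F, I — 5.

5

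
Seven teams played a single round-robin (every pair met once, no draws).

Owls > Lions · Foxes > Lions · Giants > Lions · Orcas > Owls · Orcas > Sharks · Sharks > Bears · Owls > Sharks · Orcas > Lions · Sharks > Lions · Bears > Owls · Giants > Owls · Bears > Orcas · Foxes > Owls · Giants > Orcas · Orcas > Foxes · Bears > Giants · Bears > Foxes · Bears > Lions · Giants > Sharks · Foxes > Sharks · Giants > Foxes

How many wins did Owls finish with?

2

Owls' results: beat Lions, Sharks; lost to Foxes, Bears, Giants, Orcas.
That is 2 wins.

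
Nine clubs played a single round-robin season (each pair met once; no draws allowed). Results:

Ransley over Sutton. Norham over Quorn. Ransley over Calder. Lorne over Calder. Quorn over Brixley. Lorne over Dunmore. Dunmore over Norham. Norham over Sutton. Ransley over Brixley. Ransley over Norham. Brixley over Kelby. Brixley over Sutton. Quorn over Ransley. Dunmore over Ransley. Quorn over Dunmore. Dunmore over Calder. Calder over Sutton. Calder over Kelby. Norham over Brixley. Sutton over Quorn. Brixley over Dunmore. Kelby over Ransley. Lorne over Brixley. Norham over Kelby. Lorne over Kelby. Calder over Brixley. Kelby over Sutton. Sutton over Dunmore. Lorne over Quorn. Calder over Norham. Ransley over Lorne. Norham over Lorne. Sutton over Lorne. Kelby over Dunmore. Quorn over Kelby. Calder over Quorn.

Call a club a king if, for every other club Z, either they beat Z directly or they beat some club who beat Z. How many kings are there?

Lorne reaches everyone (king).
Kelby reaches everyone (king).
Sutton reaches everyone (king).
Dunmore reaches everyone (king).
Brixley reaches everyone (king).
Norham reaches everyone (king).
Calder reaches everyone (king).
Ransley reaches everyone (king).
Quorn reaches everyone (king).
Kings: Lorne, Kelby, Sutton, Dunmore, Brixley, Norham, Calder, Ransley, Quorn — 9.

9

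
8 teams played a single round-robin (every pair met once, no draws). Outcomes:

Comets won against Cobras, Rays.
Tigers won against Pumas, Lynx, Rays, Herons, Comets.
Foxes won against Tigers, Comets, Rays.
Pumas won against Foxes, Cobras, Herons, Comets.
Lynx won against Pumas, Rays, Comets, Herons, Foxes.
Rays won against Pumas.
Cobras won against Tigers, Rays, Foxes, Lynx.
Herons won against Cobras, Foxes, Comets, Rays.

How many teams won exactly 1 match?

Win totals: Foxes 3, Herons 4, Rays 1, Cobras 4, Tigers 5, Comets 2, Pumas 4, Lynx 5.
Exactly 1: Rays — 1 team.

1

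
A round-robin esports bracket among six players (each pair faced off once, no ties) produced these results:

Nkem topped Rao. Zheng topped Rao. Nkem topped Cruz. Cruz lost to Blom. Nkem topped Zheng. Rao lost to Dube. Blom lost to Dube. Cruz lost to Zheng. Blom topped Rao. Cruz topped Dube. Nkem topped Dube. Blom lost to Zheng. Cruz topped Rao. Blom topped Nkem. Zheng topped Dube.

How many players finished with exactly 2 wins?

Win totals: Zheng 4, Rao 0, Nkem 4, Cruz 2, Blom 3, Dube 2.
Exactly 2: Cruz, Dube — 2 players.

2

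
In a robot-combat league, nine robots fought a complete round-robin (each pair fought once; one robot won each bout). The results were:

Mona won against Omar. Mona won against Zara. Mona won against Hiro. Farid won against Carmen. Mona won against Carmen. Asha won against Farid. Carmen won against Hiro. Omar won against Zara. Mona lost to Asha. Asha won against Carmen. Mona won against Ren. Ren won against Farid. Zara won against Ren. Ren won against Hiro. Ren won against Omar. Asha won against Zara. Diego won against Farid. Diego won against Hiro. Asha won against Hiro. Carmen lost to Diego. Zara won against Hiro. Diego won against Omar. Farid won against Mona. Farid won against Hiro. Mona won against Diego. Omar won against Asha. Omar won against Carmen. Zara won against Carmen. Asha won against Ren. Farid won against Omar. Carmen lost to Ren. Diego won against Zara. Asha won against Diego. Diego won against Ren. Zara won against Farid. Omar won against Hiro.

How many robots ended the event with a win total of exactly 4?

4

Win totals: Asha 7, Farid 4, Carmen 1, Zara 4, Mona 6, Omar 4, Ren 4, Hiro 0, Diego 6.
Exactly 4: Farid, Zara, Omar, Ren — 4 robots.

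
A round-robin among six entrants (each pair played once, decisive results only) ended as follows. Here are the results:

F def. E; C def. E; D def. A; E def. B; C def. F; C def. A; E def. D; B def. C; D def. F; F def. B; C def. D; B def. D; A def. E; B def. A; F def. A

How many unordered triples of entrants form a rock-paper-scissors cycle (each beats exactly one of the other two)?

6

Of the C(6,3) = 20 triples, the cyclic ones are: {A, B, E}; {A, D, E}; {B, C, E}; {B, C, F}; {B, D, F}; {D, E, F}.
That is 6.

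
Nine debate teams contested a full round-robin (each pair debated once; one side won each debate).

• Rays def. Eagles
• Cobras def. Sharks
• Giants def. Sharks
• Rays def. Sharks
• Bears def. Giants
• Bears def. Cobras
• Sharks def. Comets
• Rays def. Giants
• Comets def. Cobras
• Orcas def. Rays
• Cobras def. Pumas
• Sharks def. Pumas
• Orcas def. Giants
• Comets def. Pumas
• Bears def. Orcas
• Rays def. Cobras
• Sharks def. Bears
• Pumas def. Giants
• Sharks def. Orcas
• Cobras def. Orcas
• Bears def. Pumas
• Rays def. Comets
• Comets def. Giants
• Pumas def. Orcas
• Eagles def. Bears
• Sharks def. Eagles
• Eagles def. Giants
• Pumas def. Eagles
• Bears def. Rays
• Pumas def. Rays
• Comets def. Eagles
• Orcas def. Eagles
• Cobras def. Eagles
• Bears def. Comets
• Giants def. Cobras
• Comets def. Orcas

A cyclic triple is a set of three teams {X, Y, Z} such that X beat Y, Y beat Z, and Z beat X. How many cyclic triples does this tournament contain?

22

Win totals: Sharks 5, Orcas 3, Bears 6, Rays 5, Cobras 4, Eagles 2, Pumas 4, Giants 2, Comets 5.
A team with w wins dominates both others in C(w,2) triples; summing gives 10 + 3 + 15 + 10 + 6 + 1 + 6 + 1 + 10 = 62 transitive triples.
Total triples C(9,3) = 84, so cyclic triples = 84 − 62 = 22.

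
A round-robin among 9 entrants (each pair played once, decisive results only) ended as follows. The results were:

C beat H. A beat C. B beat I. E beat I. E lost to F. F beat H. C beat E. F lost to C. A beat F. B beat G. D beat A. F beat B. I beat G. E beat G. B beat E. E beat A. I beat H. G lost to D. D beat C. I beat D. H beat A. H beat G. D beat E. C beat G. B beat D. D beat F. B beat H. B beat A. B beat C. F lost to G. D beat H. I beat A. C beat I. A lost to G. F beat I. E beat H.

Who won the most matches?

Win totals: A 2, B 7, C 5, D 6, E 4, F 4, G 2, H 2, I 4.
B leads with 7 wins (next highest: 6).

B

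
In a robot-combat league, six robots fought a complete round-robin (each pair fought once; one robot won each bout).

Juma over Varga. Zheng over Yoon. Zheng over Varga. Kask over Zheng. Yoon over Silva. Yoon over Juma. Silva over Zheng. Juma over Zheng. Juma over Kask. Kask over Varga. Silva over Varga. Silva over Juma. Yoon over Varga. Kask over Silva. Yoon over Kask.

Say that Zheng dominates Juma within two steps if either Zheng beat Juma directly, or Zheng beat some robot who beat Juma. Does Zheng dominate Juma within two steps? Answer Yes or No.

Yes

Zheng did not beat Juma directly.
Zheng beat Yoon, Varga. Of those, Yoon beat Juma.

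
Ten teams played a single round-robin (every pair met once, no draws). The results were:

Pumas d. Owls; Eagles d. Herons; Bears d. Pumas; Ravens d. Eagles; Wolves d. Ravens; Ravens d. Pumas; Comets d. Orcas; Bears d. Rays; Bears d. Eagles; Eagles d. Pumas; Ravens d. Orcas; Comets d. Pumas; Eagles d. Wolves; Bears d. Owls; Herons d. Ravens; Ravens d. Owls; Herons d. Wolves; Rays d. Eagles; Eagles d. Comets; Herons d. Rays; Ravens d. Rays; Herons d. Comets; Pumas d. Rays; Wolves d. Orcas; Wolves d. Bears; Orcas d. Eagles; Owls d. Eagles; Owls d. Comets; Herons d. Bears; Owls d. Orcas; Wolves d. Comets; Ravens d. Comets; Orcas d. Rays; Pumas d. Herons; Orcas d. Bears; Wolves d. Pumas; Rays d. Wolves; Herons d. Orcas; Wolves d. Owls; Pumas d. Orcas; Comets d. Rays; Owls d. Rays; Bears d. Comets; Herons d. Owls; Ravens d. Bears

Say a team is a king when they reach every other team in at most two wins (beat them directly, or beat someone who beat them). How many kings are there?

Wolves reaches everyone (king).
Bears cannot reach Ravens in two steps.
Owls cannot reach Ravens in two steps.
Ravens reaches everyone (king).
Pumas reaches everyone (king).
Eagles reaches everyone (king).
Orcas cannot reach Ravens in two steps.
Comets cannot reach Ravens in two steps.
Rays reaches everyone (king).
Herons reaches everyone (king).
Kings: Wolves, Ravens, Pumas, Eagles, Rays, Herons — 6.

6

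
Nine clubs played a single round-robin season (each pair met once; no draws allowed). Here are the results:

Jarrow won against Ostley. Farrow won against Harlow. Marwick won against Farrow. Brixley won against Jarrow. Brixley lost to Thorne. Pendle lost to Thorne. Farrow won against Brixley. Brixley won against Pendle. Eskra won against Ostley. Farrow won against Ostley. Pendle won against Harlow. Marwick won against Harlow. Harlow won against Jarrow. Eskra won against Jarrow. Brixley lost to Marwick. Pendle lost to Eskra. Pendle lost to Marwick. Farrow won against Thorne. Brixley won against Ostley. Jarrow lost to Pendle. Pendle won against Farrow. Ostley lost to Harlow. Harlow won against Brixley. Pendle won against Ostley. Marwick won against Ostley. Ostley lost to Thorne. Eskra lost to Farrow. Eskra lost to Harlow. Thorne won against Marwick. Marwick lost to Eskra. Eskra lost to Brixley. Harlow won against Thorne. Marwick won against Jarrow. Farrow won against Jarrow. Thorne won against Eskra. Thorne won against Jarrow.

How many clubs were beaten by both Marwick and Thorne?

4

Marwick beat: Brixley, Farrow, Pendle, Jarrow, Harlow, Ostley.
Thorne beat: Brixley, Marwick, Eskra, Pendle, Jarrow, Ostley.
Both beat: Brixley, Pendle, Jarrow, Ostley — 4.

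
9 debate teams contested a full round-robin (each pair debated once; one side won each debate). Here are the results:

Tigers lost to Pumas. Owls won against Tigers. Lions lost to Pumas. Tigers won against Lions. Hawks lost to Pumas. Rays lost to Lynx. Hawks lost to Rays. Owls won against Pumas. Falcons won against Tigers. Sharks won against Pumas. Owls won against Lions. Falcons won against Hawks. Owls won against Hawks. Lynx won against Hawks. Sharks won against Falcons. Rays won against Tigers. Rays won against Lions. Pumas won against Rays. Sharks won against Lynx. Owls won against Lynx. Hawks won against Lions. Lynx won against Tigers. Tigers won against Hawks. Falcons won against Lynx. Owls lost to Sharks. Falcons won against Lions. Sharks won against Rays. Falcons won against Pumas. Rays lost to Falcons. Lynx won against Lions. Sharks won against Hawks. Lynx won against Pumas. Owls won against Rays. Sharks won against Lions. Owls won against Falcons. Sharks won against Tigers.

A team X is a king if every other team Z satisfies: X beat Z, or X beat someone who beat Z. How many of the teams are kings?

Pumas cannot reach Falcons, Owls, Sharks, Lynx in two steps.
Falcons cannot reach Owls, Sharks in two steps.
Owls cannot reach Sharks in two steps.
Sharks reaches everyone (king).
Hawks cannot reach Pumas, Falcons, Owls, Sharks, Tigers, Lynx, Rays in two steps.
Tigers cannot reach Pumas, Falcons, Owls, Sharks, Lynx, Rays in two steps.
Lynx cannot reach Falcons, Owls, Sharks in two steps.
Rays cannot reach Pumas, Falcons, Owls, Sharks, Lynx in two steps.
Lions cannot reach Pumas, Falcons, Owls, Sharks, Hawks, Tigers, Lynx, Rays in two steps.
Kings: Sharks — 1.

1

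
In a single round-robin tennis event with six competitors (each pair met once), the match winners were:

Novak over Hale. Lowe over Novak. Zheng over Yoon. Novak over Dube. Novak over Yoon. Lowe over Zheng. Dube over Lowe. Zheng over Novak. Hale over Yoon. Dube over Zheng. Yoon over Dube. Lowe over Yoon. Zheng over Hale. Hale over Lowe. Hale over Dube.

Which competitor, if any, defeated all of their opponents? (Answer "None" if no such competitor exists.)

Highest win total is Zheng with 3 (out of 5 possible).
Zheng lost to Lowe, Dube, so no competitor went undefeated.

None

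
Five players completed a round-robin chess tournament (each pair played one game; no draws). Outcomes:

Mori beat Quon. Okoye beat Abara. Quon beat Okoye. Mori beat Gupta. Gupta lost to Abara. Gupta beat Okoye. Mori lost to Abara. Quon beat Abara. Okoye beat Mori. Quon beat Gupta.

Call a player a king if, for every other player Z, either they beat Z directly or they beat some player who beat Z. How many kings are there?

4

Abara reaches everyone (king).
Mori reaches everyone (king).
Quon reaches everyone (king).
Gupta cannot reach Quon in two steps.
Okoye reaches everyone (king).
Kings: Abara, Mori, Quon, Okoye — 4.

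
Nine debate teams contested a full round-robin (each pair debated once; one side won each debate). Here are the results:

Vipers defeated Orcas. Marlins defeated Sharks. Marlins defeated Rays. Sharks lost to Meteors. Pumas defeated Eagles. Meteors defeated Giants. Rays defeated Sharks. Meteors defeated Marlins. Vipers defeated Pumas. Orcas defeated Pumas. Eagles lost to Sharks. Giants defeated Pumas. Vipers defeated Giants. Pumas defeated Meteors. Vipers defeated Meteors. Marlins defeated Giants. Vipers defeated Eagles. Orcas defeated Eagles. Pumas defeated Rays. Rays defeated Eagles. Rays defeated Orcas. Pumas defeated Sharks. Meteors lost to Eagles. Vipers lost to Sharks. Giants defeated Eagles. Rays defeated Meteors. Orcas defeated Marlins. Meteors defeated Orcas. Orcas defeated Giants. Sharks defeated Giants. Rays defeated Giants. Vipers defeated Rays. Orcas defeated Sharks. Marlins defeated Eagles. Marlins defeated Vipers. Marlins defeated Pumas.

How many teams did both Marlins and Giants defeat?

2

Marlins beat: Rays, Giants, Vipers, Sharks, Pumas, Eagles.
Giants beat: Pumas, Eagles.
Both beat: Pumas, Eagles — 2.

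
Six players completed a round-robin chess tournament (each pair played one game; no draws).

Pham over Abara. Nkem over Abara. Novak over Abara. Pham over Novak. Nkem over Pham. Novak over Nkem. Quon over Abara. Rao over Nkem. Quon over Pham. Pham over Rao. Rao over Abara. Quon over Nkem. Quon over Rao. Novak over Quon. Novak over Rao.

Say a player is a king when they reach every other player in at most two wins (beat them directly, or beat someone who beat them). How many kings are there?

Pham reaches everyone (king).
Nkem cannot reach Quon in two steps.
Rao cannot reach Quon, Novak in two steps.
Quon reaches everyone (king).
Abara cannot reach Pham, Nkem, Rao, Quon, Novak in two steps.
Novak reaches everyone (king).
Kings: Pham, Quon, Novak — 3.

3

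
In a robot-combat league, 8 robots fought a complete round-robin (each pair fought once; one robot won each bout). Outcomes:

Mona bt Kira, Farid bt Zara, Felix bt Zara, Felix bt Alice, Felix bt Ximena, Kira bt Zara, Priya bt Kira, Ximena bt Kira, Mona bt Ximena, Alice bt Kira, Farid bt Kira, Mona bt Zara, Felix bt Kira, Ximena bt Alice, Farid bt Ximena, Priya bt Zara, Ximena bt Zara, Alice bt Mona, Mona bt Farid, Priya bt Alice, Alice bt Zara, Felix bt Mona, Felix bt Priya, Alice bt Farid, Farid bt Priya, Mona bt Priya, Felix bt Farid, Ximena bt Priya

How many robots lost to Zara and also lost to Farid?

Zara beat: no one.
Farid beat: Priya, Zara, Kira, Ximena.
No one was beaten by both.

0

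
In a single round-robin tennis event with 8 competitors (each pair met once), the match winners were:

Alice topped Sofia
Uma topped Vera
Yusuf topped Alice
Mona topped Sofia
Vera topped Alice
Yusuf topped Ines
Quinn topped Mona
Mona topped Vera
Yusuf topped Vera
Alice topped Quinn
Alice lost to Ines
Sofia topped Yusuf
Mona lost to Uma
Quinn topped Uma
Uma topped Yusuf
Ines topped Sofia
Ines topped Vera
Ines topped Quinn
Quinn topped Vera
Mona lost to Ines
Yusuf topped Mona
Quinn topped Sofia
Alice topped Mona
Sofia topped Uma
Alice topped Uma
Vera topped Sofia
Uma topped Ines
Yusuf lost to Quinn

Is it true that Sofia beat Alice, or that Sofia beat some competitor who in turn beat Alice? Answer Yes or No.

Sofia did not beat Alice directly.
Sofia beat Uma, Yusuf. Of those, Yusuf beat Alice.

Yes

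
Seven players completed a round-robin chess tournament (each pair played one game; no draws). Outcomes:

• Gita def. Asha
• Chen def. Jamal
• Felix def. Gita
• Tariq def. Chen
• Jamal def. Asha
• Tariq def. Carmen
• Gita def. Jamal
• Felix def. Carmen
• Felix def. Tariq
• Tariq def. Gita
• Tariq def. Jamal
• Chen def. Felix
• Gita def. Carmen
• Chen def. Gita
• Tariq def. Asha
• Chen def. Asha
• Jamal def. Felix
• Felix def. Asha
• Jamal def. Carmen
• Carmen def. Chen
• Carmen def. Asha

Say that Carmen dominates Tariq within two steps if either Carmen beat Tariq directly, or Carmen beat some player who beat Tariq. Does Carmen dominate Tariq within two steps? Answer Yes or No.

Carmen did not beat Tariq directly.
Carmen beat Chen, Asha, but each of them lost to Tariq. No two-step path.

No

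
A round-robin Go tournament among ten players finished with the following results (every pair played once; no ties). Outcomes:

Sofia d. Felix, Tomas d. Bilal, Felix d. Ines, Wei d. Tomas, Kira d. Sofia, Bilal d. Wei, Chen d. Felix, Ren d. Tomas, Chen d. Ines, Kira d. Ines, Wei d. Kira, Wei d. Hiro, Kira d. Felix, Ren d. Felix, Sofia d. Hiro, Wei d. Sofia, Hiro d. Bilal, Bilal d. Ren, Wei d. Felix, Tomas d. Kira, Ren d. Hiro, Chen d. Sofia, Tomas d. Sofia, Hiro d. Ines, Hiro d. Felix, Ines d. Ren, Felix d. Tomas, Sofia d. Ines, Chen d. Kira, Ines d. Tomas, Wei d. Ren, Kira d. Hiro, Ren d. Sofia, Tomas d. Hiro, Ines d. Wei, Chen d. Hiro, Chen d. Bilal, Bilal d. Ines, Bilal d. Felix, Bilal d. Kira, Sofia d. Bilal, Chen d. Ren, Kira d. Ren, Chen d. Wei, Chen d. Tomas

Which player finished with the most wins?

Chen

Win totals: Bilal 5, Hiro 3, Kira 5, Ines 3, Wei 6, Ren 4, Felix 2, Chen 9, Sofia 4, Tomas 4.
Chen leads with 9 wins (next highest: 6).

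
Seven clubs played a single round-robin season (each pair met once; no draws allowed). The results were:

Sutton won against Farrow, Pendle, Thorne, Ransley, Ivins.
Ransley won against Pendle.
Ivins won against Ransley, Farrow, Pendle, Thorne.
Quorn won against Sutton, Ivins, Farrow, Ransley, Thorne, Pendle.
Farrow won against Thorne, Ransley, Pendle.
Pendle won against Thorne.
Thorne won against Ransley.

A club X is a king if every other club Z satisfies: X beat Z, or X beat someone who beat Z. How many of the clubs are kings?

Pendle cannot reach Sutton, Ivins, Quorn, Farrow in two steps.
Sutton cannot reach Quorn in two steps.
Thorne cannot reach Sutton, Ivins, Quorn, Farrow in two steps.
Ransley cannot reach Sutton, Ivins, Quorn, Farrow in two steps.
Ivins cannot reach Sutton, Quorn in two steps.
Quorn reaches everyone (king).
Farrow cannot reach Sutton, Ivins, Quorn in two steps.
Kings: Quorn — 1.

1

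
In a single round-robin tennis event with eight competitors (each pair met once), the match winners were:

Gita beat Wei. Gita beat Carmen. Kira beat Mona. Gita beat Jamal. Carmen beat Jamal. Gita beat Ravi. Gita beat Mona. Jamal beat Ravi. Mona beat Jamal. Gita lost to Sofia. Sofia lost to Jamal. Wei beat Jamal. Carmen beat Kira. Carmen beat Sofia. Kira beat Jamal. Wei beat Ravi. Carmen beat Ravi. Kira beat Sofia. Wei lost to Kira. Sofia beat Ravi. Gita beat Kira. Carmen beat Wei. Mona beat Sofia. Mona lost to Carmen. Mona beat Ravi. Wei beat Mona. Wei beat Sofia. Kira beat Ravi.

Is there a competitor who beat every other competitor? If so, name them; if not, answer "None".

Highest win total is Gita with 6 (out of 7 possible).
Gita lost to Sofia, so no competitor went undefeated.

None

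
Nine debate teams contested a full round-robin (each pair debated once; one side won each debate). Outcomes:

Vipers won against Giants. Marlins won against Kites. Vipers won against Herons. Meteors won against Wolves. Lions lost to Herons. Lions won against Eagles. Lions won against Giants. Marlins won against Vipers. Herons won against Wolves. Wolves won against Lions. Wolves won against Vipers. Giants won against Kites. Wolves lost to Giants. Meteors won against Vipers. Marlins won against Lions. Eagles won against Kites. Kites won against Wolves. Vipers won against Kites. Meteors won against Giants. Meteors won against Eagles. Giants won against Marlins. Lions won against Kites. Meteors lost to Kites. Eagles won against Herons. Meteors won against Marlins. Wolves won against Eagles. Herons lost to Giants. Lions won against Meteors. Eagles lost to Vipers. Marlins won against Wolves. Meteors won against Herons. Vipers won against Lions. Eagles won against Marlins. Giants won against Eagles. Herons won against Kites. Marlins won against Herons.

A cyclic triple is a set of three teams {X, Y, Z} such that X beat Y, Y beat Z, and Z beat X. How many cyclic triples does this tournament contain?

Win totals: Marlins 5, Meteors 6, Herons 3, Kites 2, Giants 5, Eagles 3, Wolves 3, Lions 4, Vipers 5.
A team with w wins dominates both others in C(w,2) triples; summing gives 10 + 15 + 3 + 1 + 10 + 3 + 3 + 6 + 10 = 61 transitive triples.
Total triples C(9,3) = 84, so cyclic triples = 84 − 61 = 23.

23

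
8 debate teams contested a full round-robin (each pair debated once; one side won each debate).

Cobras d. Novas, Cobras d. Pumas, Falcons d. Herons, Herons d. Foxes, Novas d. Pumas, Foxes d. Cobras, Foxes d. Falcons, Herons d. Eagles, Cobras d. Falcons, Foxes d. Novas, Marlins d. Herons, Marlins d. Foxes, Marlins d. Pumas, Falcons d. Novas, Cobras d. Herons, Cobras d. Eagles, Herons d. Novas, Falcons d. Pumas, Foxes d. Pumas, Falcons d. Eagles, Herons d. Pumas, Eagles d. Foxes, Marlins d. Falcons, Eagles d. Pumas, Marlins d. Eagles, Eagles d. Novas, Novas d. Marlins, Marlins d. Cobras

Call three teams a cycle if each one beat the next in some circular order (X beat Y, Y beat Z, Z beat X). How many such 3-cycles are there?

9

Win totals: Marlins 6, Pumas 0, Falcons 4, Novas 2, Herons 4, Eagles 3, Foxes 4, Cobras 5.
A team with w wins dominates both others in C(w,2) triples; summing gives 15 + 0 + 6 + 1 + 6 + 3 + 6 + 10 = 47 transitive triples.
Total triples C(8,3) = 56, so cyclic triples = 56 − 47 = 9.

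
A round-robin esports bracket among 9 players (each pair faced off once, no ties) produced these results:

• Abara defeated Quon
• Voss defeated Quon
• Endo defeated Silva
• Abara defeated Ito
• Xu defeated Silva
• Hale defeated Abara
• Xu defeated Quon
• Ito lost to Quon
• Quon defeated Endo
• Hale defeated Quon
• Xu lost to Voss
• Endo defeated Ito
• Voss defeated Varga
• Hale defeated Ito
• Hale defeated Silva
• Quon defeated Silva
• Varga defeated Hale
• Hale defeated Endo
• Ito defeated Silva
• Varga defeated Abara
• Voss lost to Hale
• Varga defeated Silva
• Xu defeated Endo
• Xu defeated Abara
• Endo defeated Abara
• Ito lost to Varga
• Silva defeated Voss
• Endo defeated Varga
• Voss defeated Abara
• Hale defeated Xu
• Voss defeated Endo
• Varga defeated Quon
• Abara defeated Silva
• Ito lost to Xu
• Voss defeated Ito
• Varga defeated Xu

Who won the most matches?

Win totals: Quon 3, Hale 7, Abara 3, Varga 6, Voss 6, Endo 4, Silva 1, Ito 1, Xu 5.
Hale leads with 7 wins (next highest: 6).

Hale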